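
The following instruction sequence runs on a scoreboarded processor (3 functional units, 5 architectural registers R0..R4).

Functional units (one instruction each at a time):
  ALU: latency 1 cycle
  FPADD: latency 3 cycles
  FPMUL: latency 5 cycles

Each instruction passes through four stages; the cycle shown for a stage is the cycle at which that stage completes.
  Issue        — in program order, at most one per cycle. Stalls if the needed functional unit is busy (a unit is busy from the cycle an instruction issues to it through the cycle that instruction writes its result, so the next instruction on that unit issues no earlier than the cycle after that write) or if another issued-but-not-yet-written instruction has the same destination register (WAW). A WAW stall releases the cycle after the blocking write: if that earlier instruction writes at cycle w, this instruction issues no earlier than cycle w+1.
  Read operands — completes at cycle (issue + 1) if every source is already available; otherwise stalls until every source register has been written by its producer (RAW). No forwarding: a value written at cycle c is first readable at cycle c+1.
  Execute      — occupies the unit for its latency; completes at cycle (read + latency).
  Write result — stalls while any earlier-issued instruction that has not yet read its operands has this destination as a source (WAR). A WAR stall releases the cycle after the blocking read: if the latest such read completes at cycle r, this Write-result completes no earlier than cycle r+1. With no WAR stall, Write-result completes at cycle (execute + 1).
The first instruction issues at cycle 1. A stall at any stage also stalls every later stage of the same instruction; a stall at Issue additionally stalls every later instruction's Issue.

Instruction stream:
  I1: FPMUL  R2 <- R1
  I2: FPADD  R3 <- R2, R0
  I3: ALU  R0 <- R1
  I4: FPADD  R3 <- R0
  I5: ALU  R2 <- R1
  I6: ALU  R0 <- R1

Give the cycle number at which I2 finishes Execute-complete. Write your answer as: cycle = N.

cycle = 12

c1: issue I1 (FPMUL)
c2: I1 read-ops, issue I2 (FPADD)
c3: issue I3 (ALU)
c4: I3 read-ops
c5: I3 finished on ALU
c7: I1 finished on FPMUL
c8: I1→R2
c9: I2 read-ops
c10: I3→R0
c12: I2 finished on FPADD
c13: I2→R3
c14: issue I4 (FPADD)
c15: I4 read-ops, issue I5 (ALU)
c16: I5 read-ops
c17: I5 finished on ALU
c18: I4 finished on FPADD, I5→R2
c19: I4→R3, issue I6 (ALU)
c20: I6 read-ops
c21: I6 finished on ALU
c22: I6→R0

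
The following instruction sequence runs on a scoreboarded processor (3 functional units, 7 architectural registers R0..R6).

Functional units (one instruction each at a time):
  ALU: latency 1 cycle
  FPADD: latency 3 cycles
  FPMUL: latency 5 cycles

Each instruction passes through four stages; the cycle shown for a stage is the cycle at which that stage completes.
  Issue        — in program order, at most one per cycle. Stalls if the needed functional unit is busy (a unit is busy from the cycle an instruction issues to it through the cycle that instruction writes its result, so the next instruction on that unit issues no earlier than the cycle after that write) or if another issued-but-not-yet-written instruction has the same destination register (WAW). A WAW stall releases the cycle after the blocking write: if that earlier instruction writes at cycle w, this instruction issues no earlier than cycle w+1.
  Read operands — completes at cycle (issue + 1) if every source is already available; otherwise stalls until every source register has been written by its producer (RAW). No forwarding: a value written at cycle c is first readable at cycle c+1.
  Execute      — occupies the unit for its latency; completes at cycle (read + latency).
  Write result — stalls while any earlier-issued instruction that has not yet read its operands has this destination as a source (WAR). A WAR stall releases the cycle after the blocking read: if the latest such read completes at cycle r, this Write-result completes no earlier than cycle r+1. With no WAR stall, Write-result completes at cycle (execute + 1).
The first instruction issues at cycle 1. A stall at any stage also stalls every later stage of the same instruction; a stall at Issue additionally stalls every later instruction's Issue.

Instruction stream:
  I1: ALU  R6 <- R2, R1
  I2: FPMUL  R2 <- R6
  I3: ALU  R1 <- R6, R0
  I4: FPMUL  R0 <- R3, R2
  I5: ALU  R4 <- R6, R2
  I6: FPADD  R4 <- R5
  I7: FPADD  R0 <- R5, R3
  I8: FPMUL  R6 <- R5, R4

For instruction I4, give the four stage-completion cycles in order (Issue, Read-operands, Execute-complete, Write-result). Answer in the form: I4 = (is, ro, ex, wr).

I1  is:1  ro:2  ex:3  wr:4
I2  is:2  ro:5  ex:10  wr:11  — RAW R6: wait I1 write@4
I3  is:5  ro:6  ex:7  wr:8  — struct: ALU busy until I1 writes@4
I4  is:12  ro:13  ex:18  wr:19  — struct: FPMUL busy until I2 writes@11
I5  is:13  ro:14  ex:15  wr:16
I6  is:17  ro:18  ex:21  wr:22  — WAW R4: wait I5 write@16
I7  is:23  ro:24  ex:27  wr:28  — struct: FPADD busy until I6 writes@22
I8  is:24  ro:25  ex:30  wr:31

I4 = (12, 13, 18, 19)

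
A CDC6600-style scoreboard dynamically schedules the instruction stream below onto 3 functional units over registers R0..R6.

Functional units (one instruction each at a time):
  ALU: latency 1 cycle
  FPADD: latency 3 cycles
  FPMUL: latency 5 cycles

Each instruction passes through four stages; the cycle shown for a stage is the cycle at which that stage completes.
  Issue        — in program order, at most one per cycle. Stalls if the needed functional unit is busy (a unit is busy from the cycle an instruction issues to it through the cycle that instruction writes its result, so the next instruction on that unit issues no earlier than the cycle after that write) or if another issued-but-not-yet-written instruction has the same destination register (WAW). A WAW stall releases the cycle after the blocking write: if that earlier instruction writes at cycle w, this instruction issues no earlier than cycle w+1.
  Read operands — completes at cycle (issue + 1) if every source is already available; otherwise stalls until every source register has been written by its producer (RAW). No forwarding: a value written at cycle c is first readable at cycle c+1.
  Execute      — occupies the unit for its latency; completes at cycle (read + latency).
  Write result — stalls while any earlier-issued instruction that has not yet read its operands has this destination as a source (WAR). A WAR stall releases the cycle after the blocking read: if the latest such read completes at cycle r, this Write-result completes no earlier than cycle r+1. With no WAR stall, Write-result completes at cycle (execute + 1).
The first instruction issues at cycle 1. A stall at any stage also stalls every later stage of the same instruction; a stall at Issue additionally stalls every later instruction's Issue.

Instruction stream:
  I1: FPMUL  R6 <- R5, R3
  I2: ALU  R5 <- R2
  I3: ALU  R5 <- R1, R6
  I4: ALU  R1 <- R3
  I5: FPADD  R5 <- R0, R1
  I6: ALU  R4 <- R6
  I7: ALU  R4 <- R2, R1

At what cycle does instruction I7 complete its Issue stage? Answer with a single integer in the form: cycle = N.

cycle = 20

[I1] 1/2/7/8
[I2] 2/3/4/5
[I3] 6/9/10/11  (struct: ALU busy until I2 writes@5; RAW R6: wait I1 write@8)
[I4] 12/13/14/15  (struct: ALU busy until I3 writes@11)
[I5] 13/16/19/20  (RAW R1: wait I4 write@15)
[I6] 16/17/18/19  (struct: ALU busy until I4 writes@15)
[I7] 20/21/22/23  (struct: ALU busy until I6 writes@19)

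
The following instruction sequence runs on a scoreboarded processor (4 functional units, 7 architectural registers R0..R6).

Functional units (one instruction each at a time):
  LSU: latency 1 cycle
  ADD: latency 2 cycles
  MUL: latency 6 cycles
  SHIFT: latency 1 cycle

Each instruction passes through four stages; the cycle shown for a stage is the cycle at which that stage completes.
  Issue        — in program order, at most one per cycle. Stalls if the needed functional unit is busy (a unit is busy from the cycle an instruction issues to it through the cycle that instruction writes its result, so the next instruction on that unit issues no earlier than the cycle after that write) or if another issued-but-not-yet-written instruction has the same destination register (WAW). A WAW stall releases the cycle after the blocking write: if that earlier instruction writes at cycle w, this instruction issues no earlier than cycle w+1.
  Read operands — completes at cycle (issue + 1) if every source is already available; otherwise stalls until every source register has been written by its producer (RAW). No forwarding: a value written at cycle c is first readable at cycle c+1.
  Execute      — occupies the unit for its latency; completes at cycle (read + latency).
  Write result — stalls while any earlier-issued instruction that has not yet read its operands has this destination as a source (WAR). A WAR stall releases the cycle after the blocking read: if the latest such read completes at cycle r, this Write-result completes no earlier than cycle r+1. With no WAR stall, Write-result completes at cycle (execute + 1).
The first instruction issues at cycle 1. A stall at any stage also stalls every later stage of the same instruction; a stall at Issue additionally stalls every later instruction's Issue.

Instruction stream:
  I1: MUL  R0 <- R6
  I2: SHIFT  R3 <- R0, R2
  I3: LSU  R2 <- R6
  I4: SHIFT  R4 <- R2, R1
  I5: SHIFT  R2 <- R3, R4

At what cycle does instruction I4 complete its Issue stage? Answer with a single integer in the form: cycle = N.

[I1] 1/2/8/9
[I2] 2/10/11/12  (RAW R0: wait I1 write@9)
[I3] 3/4/5/11  (WAR R2: wait I2 read@10)
[I4] 13/14/15/16  (struct: SHIFT busy until I2 writes@12)
[I5] 17/18/19/20  (struct: SHIFT busy until I4 writes@16)

cycle = 13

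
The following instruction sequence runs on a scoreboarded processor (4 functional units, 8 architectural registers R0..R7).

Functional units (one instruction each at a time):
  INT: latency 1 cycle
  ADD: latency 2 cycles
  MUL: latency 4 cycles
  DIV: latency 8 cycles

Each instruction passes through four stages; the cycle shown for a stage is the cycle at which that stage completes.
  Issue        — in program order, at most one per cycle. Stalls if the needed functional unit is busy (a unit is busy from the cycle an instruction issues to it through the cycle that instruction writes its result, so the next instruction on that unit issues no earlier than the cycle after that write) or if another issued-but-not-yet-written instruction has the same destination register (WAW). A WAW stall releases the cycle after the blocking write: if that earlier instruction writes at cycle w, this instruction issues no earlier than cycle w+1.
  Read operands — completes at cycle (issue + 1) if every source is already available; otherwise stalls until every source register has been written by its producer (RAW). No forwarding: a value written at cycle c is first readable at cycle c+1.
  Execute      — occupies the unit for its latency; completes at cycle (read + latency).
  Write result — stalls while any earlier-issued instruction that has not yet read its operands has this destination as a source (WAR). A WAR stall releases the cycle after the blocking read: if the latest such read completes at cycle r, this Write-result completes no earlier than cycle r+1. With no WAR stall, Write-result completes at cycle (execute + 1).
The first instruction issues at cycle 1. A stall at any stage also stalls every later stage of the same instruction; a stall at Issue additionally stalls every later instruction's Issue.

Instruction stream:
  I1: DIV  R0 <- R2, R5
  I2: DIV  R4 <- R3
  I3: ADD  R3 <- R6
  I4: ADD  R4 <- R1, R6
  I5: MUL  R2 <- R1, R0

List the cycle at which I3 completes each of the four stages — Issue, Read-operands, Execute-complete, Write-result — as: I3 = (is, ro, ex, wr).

I3 = (13, 14, 16, 17)

[I1] 1/2/10/11
[I2] 12/13/21/22  (struct: DIV busy until I1 writes@11)
[I3] 13/14/16/17
[I4] 23/24/26/27  (WAW R4: wait I2 write@22)
[I5] 24/25/29/30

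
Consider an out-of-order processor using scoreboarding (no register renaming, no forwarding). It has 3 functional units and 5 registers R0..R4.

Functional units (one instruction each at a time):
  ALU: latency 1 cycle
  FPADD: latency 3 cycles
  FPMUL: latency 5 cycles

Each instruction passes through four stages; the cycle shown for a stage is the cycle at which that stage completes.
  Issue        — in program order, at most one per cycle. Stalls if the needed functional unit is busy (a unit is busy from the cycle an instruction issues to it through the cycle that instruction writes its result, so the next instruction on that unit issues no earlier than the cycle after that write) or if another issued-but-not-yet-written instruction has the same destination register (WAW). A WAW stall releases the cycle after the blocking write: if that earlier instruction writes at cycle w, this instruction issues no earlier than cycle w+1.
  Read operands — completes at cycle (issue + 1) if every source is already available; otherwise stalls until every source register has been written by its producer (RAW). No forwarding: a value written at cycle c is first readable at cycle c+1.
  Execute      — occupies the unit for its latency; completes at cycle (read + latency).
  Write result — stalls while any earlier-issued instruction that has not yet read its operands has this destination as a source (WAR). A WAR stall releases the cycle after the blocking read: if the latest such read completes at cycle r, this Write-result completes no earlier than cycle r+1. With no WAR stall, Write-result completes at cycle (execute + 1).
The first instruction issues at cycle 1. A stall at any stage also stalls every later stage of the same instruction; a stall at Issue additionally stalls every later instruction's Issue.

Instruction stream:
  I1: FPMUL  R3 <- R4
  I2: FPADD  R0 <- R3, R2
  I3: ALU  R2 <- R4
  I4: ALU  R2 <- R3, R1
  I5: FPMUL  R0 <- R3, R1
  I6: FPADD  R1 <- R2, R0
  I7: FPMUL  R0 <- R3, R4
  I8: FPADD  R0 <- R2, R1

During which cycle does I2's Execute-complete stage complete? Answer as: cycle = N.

t=1  I1 issues→FPMUL
t=2  I1 reads · I2 issues→FPADD
t=3  I3 issues→ALU
t=4  I3 reads
t=5  I3 exec-done
t=7  I1 exec-done
t=8  I1 writes R3
t=9  I2 reads
t=10  I3 writes R2
t=11  I4 issues→ALU
t=12  I2 exec-done · I4 reads
t=13  I2 writes R0 · I4 exec-done
t=14  I4 writes R2 · I5 issues→FPMUL
t=15  I5 reads · I6 issues→FPADD
t=20  I5 exec-done
t=21  I5 writes R0
t=22  I6 reads · I7 issues→FPMUL
t=23  I7 reads
t=25  I6 exec-done
t=26  I6 writes R1
t=28  I7 exec-done
t=29  I7 writes R0
t=30  I8 issues→FPADD
t=31  I8 reads
t=34  I8 exec-done
t=35  I8 writes R0

cycle = 12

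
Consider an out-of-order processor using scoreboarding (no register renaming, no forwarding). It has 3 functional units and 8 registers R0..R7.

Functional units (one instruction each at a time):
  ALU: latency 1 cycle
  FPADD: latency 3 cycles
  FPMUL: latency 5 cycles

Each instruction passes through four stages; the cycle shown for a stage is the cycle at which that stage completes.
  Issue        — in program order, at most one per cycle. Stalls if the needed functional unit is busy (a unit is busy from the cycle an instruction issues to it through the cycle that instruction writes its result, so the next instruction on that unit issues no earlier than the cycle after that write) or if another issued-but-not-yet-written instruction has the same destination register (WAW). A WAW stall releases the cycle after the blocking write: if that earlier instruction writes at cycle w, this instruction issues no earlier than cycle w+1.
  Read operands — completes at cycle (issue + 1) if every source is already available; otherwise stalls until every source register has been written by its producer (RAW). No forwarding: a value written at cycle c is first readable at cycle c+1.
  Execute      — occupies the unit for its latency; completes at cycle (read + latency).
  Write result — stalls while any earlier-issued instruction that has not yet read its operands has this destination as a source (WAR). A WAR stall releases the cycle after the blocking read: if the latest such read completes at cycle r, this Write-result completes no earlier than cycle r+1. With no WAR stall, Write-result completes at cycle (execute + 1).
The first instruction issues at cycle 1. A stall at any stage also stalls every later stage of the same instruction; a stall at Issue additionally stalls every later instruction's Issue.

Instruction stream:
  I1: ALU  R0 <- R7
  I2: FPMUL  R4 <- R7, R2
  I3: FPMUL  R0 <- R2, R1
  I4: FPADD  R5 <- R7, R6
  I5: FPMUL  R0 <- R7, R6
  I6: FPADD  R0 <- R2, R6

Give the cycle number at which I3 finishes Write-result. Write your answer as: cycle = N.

cycle = 17

t=1  I1→ALU
t=2  I1 RO; I2→FPMUL
t=3  I1 EX; I2 RO
t=4  I1 WR R0
t=8  I2 EX
t=9  I2 WR R4
t=10  I3→FPMUL
t=11  I3 RO; I4→FPADD
t=12  I4 RO
t=15  I4 EX
t=16  I3 EX; I4 WR R5
t=17  I3 WR R0
t=18  I5→FPMUL
t=19  I5 RO
t=24  I5 EX
t=25  I5 WR R0
t=26  I6→FPADD
t=27  I6 RO
t=30  I6 EX
t=31  I6 WR R0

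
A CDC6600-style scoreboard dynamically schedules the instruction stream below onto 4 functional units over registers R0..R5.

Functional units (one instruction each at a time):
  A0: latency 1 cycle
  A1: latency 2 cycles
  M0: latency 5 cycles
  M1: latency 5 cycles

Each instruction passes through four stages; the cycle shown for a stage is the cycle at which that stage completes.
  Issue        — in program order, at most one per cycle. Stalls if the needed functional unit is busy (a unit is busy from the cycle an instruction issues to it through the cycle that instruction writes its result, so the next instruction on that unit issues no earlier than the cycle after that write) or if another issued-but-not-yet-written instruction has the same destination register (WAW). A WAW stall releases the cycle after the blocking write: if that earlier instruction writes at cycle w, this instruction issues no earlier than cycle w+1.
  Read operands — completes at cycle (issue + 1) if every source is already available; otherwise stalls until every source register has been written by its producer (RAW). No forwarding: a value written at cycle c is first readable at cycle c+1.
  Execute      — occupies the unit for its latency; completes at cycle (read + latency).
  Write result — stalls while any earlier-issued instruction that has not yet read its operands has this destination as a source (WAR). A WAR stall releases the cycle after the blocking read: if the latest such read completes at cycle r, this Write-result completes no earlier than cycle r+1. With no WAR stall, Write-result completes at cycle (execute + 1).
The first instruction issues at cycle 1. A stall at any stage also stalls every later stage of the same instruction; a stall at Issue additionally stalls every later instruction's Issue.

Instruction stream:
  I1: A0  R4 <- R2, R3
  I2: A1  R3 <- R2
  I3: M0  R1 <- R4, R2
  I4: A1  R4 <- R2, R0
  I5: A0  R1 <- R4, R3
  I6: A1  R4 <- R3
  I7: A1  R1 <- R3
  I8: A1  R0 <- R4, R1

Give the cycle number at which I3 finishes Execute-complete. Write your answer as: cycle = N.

t=1  I1→A0
t=2  I1 RO; I2→A1
t=3  I1 EX; I2 RO; I3→M0
t=4  I1 WR R4
t=5  I2 EX; I3 RO
t=6  I2 WR R3
t=7  I4→A1
t=8  I4 RO
t=10  I3 EX; I4 EX
t=11  I3 WR R1; I4 WR R4
t=12  I5→A0
t=13  I5 RO; I6→A1
t=14  I5 EX; I6 RO
t=15  I5 WR R1
t=16  I6 EX
t=17  I6 WR R4
t=18  I7→A1
t=19  I7 RO
t=21  I7 EX
t=22  I7 WR R1
t=23  I8→A1
t=24  I8 RO
t=26  I8 EX
t=27  I8 WR R0

cycle = 10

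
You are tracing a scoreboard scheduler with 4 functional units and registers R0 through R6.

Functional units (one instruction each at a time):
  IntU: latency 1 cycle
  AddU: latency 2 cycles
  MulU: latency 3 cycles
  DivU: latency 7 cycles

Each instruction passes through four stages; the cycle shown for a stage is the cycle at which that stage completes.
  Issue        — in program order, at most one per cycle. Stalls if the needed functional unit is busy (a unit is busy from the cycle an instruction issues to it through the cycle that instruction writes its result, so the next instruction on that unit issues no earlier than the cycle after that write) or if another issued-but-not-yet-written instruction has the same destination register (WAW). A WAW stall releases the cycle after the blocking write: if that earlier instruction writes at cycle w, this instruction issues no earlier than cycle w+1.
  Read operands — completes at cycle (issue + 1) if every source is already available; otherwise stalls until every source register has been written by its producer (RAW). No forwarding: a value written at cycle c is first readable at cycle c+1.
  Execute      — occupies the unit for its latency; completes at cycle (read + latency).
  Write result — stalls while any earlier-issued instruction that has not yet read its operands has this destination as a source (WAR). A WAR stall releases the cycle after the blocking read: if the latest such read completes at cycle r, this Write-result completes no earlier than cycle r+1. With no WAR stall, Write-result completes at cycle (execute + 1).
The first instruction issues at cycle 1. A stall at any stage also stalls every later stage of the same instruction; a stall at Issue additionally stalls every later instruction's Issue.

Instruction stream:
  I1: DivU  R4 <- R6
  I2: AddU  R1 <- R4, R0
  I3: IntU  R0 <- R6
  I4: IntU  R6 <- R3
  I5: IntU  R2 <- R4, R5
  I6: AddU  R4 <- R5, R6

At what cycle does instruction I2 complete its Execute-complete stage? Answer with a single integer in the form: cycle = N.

cycle = 13

I1  is:1  ro:2  ex:9  wr:10
I2  is:2  ro:11  ex:13  wr:14  — RAW R4: wait I1 write@10
I3  is:3  ro:4  ex:5  wr:12  — WAR R0: wait I2 read@11
I4  is:13  ro:14  ex:15  wr:16  — struct: IntU busy until I3 writes@12
I5  is:17  ro:18  ex:19  wr:20  — struct: IntU busy until I4 writes@16
I6  is:18  ro:19  ex:21  wr:22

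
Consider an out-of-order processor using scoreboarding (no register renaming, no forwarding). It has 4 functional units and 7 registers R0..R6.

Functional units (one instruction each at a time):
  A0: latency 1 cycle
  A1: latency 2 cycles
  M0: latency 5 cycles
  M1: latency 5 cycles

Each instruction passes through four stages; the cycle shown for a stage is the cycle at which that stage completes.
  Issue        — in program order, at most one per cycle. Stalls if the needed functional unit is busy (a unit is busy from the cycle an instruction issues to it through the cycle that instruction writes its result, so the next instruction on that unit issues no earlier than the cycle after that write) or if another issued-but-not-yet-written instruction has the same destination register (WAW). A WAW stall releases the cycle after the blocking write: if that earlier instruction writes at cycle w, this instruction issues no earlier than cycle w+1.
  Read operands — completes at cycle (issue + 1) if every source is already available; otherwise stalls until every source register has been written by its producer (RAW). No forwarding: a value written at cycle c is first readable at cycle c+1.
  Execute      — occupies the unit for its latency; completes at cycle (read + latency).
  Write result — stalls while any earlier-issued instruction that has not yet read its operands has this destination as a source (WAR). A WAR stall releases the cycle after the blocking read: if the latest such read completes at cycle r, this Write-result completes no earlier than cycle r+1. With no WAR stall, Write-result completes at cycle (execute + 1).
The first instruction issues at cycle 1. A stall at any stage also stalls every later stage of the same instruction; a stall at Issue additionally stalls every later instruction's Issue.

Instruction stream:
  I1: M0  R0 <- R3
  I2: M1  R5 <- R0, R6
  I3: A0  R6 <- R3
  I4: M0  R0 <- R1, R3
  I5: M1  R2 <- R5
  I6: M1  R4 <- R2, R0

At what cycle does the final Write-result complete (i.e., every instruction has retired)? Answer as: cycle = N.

cycle 1: issue I1 (M0)
cycle 2: I1 read-ops | issue I2 (M1)
cycle 3: issue I3 (A0)
cycle 4: I3 read-ops
cycle 5: I3 finished on A0
cycle 7: I1 finished on M0
cycle 8: I1→R0
cycle 9: I2 read-ops | issue I4 (M0)
cycle 10: I3→R6 | I4 read-ops
cycle 14: I2 finished on M1
cycle 15: I2→R5 | I4 finished on M0
cycle 16: I4→R0 | issue I5 (M1)
cycle 17: I5 read-ops
cycle 22: I5 finished on M1
cycle 23: I5→R2
cycle 24: issue I6 (M1)
cycle 25: I6 read-ops
cycle 30: I6 finished on M1
cycle 31: I6→R4

cycle = 31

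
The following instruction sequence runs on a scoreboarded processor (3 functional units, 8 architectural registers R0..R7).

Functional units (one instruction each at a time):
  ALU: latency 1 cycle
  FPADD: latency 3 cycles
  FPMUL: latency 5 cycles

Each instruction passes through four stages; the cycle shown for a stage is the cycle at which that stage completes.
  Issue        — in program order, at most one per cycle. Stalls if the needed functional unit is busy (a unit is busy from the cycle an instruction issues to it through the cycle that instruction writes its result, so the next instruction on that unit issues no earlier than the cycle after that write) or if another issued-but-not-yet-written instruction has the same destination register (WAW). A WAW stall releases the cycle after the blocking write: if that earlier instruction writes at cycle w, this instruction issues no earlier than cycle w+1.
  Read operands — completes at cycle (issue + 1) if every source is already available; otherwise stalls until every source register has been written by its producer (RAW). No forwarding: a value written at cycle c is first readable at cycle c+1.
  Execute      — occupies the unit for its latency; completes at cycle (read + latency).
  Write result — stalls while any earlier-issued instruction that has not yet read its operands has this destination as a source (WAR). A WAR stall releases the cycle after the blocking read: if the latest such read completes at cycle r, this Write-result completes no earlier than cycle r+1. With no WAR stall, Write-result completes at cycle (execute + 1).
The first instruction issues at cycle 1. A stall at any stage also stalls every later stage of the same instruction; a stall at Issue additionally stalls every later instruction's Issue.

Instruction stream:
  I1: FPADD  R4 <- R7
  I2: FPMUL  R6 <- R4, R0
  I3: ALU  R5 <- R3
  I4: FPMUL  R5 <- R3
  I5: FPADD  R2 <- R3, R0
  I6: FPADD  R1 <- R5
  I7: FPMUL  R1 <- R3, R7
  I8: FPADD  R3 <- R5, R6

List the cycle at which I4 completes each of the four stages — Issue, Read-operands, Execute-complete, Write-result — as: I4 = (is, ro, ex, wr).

I4 = (14, 15, 20, 21)

t=1  I1→FPADD
t=2  I1 RO, I2→FPMUL
t=3  I3→ALU
t=4  I3 RO
t=5  I1 EX, I3 EX
t=6  I1 WR R4, I3 WR R5
t=7  I2 RO
t=12  I2 EX
t=13  I2 WR R6
t=14  I4→FPMUL
t=15  I4 RO, I5→FPADD
t=16  I5 RO
t=19  I5 EX
t=20  I4 EX, I5 WR R2
t=21  I4 WR R5, I6→FPADD
t=22  I6 RO
t=25  I6 EX
t=26  I6 WR R1
t=27  I7→FPMUL
t=28  I7 RO, I8→FPADD
t=29  I8 RO
t=32  I8 EX
t=33  I7 EX, I8 WR R3
t=34  I7 WR R1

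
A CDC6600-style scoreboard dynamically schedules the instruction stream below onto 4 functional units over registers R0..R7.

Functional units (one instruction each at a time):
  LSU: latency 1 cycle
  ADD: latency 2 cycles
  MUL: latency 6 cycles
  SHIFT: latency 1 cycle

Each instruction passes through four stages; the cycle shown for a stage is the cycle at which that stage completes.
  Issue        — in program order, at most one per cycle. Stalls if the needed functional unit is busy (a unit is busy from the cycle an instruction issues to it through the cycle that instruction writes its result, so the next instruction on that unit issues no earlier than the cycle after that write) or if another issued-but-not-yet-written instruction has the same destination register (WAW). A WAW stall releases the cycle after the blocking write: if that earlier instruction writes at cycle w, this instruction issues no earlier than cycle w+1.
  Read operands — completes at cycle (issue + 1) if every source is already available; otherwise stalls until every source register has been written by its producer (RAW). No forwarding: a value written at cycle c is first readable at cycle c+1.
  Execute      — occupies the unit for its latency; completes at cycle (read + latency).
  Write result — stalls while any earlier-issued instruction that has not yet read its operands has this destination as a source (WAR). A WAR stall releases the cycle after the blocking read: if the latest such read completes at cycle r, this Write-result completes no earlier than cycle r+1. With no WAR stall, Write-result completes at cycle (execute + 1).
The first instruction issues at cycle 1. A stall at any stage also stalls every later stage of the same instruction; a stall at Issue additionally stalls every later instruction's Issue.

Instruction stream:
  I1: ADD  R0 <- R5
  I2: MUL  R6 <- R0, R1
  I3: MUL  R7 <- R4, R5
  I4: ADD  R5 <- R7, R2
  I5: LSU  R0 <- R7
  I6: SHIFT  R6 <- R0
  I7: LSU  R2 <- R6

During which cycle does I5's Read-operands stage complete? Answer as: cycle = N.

cycle = 23

I1: IS=1 RO=2 EX=4 WR=5
I2: IS=2 RO=6 EX=12 WR=13  [RAW R0: wait I1 write@5]
I3: IS=14 RO=15 EX=21 WR=22  [struct: MUL busy until I2 writes@13]
I4: IS=15 RO=23 EX=25 WR=26  [RAW R7: wait I3 write@22]
I5: IS=16 RO=23 EX=24 WR=25  [RAW R7: wait I3 write@22]
I6: IS=17 RO=26 EX=27 WR=28  [RAW R0: wait I5 write@25]
I7: IS=26 RO=29 EX=30 WR=31  [struct: LSU busy until I5 writes@25; RAW R6: wait I6 write@28]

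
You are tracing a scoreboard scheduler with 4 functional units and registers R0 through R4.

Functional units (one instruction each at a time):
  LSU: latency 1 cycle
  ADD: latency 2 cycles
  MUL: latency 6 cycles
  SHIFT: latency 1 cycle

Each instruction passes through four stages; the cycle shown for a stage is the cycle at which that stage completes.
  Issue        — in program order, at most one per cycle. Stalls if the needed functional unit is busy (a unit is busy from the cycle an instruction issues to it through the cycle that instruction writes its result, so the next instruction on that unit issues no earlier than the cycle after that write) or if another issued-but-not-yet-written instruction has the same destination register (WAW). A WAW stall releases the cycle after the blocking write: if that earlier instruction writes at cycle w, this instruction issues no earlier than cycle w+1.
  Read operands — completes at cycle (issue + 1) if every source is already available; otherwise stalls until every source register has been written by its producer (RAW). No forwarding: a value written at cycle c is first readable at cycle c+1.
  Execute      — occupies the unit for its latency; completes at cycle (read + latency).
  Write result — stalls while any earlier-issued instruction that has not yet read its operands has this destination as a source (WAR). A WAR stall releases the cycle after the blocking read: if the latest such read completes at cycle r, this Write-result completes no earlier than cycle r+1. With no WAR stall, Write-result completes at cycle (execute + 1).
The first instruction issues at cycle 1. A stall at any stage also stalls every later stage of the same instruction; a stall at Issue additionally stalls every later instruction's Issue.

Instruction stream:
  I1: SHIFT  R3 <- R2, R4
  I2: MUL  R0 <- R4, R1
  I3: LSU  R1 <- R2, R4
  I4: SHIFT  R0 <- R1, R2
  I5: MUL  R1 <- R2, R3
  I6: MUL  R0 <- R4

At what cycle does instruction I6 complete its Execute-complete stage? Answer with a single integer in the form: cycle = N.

I1 -> (1, 2, 3, 4)
I2 -> (2, 3, 9, 10)
I3 -> (3, 4, 5, 6)
I4 -> (11, 12, 13, 14)  // WAW R0: wait I2 write@10
I5 -> (12, 13, 19, 20)
I6 -> (21, 22, 28, 29)  // struct: MUL busy until I5 writes@20

cycle = 28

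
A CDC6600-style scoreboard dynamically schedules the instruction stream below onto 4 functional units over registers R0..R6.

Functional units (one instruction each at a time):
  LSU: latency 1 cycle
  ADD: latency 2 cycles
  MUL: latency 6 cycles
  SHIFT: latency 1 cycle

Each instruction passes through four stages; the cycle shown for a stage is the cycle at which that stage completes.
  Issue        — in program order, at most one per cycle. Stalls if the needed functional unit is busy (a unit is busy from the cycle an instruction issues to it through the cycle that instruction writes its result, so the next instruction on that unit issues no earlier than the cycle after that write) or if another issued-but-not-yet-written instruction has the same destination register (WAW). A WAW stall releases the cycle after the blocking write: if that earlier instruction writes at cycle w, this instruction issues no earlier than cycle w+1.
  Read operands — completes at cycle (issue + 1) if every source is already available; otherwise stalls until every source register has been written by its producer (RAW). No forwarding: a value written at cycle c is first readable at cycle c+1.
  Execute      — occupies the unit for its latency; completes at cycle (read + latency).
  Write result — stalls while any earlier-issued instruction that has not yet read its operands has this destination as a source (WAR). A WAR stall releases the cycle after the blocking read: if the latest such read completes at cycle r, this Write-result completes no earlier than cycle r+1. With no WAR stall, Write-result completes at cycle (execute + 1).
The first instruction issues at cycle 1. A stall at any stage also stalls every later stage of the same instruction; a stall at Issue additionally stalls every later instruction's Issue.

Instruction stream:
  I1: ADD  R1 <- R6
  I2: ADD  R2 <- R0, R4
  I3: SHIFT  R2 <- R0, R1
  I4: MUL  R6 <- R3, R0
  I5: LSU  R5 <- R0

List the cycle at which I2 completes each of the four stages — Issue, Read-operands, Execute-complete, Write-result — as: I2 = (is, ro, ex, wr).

I2 = (6, 7, 9, 10)

cycle 1: I1 issues→ADD
cycle 2: I1 reads
cycle 4: I1 exec-done
cycle 5: I1 writes R1
cycle 6: I2 issues→ADD
cycle 7: I2 reads
cycle 9: I2 exec-done
cycle 10: I2 writes R2
cycle 11: I3 issues→SHIFT
cycle 12: I3 reads; I4 issues→MUL
cycle 13: I3 exec-done; I4 reads; I5 issues→LSU
cycle 14: I3 writes R2; I5 reads
cycle 15: I5 exec-done
cycle 16: I5 writes R5
cycle 19: I4 exec-done
cycle 20: I4 writes R6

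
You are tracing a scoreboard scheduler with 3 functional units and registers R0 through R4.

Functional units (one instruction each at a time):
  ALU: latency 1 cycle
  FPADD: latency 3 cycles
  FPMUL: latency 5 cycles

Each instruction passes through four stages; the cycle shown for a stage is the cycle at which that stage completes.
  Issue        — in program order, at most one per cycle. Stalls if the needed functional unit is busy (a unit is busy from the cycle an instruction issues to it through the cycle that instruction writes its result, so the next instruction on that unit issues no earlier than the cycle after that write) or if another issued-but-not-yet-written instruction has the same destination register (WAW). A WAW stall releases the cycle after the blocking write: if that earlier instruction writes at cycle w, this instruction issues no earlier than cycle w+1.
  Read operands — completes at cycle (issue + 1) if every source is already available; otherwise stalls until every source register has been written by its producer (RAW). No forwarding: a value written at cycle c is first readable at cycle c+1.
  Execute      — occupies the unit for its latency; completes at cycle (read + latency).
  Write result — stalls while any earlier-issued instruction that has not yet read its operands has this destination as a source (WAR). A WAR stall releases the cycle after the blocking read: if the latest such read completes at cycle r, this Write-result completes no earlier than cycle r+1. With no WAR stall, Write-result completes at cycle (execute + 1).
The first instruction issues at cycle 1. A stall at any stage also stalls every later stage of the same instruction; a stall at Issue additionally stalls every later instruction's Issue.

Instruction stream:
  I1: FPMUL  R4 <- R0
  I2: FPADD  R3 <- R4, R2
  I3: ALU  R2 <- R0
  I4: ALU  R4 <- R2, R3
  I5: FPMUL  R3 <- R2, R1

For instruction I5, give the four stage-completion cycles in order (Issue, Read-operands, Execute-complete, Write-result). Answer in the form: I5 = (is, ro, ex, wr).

I5 = (14, 15, 20, 21)

I1: IS=1 RO=2 EX=7 WR=8
I2: IS=2 RO=9 EX=12 WR=13  [RAW R4: wait I1 write@8]
I3: IS=3 RO=4 EX=5 WR=10  [WAR R2: wait I2 read@9]
I4: IS=11 RO=14 EX=15 WR=16  [struct: ALU busy until I3 writes@10; RAW R3: wait I2 write@13]
I5: IS=14 RO=15 EX=20 WR=21  [WAW R3: wait I2 write@13]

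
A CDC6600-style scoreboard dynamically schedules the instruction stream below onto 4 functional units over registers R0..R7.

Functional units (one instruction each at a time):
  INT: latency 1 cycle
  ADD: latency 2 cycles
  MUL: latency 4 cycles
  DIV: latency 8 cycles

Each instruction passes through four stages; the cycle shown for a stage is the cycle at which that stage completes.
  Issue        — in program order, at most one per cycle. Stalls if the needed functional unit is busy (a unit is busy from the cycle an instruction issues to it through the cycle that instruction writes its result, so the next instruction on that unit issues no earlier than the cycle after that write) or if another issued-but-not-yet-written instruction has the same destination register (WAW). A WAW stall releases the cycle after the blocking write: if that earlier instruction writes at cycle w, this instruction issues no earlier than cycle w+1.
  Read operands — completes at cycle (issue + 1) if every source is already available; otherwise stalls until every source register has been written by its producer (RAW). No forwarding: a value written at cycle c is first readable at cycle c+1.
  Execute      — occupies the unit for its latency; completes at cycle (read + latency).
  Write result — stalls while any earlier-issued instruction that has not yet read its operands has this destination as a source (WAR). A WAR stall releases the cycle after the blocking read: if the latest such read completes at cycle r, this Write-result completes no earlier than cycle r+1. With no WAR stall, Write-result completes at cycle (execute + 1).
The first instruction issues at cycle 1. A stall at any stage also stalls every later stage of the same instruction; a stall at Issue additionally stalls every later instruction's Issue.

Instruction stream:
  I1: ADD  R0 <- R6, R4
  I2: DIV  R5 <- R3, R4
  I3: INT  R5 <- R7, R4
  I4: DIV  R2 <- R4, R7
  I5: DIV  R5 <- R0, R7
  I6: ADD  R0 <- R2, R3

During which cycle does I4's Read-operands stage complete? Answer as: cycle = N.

cycle = 15

[I1] 1/2/4/5
[I2] 2/3/11/12
[I3] 13/14/15/16  (WAW R5: wait I2 write@12)
[I4] 14/15/23/24
[I5] 25/26/34/35  (struct: DIV busy until I4 writes@24)
[I6] 26/27/29/30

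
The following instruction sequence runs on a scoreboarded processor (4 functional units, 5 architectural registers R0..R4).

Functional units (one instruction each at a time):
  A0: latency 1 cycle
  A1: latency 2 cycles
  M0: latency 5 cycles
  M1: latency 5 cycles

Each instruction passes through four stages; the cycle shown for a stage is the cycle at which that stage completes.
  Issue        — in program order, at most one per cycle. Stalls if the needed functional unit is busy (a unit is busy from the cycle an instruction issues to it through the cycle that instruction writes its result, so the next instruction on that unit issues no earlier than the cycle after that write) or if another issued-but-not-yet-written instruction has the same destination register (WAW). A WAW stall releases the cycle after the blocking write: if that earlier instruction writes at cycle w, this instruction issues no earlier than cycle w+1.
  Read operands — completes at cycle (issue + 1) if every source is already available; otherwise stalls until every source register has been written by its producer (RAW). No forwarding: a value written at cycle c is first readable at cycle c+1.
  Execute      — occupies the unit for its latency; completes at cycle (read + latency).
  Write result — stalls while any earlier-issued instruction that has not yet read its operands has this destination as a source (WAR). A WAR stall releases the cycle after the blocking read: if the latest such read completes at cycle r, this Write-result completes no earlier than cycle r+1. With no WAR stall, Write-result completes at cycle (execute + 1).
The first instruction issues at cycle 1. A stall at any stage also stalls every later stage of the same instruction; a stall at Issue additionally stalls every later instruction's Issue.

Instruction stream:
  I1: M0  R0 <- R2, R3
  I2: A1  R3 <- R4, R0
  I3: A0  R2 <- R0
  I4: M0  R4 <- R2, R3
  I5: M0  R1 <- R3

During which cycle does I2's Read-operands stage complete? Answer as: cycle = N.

[1] I1→M0
[2] I1 RO; I2→A1
[3] I3→A0
[7] I1 EX
[8] I1 WR R0
[9] I2 RO; I3 RO; I4→M0
[10] I3 EX
[11] I2 EX; I3 WR R2
[12] I2 WR R3
[13] I4 RO
[18] I4 EX
[19] I4 WR R4
[20] I5→M0
[21] I5 RO
[26] I5 EX
[27] I5 WR R1

cycle = 9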